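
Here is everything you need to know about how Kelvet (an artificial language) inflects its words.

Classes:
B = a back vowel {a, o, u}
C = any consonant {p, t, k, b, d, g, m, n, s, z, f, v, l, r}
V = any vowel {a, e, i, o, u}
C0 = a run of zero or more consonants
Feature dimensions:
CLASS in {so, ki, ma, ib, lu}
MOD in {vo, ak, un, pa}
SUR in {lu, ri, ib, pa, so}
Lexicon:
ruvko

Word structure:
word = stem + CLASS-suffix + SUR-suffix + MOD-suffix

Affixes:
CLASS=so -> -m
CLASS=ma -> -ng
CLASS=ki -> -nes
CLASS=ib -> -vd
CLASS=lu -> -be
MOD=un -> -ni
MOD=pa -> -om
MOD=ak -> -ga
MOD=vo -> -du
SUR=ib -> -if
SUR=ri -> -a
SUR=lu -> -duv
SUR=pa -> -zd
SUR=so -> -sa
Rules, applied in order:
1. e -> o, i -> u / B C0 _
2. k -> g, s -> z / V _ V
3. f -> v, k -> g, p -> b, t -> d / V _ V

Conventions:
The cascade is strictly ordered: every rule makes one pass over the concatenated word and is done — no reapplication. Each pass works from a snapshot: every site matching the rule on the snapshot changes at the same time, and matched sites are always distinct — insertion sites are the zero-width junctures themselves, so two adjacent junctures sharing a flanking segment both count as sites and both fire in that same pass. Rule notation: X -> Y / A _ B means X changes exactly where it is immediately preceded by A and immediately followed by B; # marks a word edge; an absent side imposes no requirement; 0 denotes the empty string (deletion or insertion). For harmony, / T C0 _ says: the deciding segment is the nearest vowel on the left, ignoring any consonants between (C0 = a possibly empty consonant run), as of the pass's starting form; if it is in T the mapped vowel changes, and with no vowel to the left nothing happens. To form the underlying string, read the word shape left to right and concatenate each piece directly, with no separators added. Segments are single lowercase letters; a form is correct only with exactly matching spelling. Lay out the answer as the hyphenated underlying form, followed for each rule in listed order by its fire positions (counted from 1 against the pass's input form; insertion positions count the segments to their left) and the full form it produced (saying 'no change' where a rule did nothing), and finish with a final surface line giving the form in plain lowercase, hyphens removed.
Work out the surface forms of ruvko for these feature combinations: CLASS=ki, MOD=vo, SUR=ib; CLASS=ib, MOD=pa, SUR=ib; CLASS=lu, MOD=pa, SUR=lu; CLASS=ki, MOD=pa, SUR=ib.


cell CLASS=ki, MOD=vo, SUR=ib:
underlying: ruvko-nes-if-du
1. e -> o, i -> u / B C0 _: fires at position(s) 7: ruvkonosifdu
2. k -> g, s -> z / V _ V: fires at position(s) 8: ruvkonozifdu
3. f -> v, k -> g, p -> b, t -> d / V _ V: no change
surface: ruvkonozifdu

cell CLASS=ib, MOD=pa, SUR=ib:
underlying: ruvko-vd-if-om
1. e -> o, i -> u / B C0 _: fires at position(s) 8: ruvkovdufom
2. k -> g, s -> z / V _ V: no change
3. f -> v, k -> g, p -> b, t -> d / V _ V: fires at position(s) 9: ruvkovduvom
surface: ruvkovduvom

cell CLASS=lu, MOD=pa, SUR=lu:
underlying: ruvko-be-duv-om
1. e -> o, i -> u / B C0 _: fires at position(s) 7: ruvkoboduvom
2. k -> g, s -> z / V _ V: no change
3. f -> v, k -> g, p -> b, t -> d / V _ V: no change
surface: ruvkoboduvom

cell CLASS=ki, MOD=pa, SUR=ib:
underlying: ruvko-nes-if-om
1. e -> o, i -> u / B C0 _: fires at position(s) 7: ruvkonosifom
2. k -> g, s -> z / V _ V: fires at position(s) 8: ruvkonozifom
3. f -> v, k -> g, p -> b, t -> d / V _ V: fires at position(s) 10: ruvkonozivom
surface: ruvkonozivom


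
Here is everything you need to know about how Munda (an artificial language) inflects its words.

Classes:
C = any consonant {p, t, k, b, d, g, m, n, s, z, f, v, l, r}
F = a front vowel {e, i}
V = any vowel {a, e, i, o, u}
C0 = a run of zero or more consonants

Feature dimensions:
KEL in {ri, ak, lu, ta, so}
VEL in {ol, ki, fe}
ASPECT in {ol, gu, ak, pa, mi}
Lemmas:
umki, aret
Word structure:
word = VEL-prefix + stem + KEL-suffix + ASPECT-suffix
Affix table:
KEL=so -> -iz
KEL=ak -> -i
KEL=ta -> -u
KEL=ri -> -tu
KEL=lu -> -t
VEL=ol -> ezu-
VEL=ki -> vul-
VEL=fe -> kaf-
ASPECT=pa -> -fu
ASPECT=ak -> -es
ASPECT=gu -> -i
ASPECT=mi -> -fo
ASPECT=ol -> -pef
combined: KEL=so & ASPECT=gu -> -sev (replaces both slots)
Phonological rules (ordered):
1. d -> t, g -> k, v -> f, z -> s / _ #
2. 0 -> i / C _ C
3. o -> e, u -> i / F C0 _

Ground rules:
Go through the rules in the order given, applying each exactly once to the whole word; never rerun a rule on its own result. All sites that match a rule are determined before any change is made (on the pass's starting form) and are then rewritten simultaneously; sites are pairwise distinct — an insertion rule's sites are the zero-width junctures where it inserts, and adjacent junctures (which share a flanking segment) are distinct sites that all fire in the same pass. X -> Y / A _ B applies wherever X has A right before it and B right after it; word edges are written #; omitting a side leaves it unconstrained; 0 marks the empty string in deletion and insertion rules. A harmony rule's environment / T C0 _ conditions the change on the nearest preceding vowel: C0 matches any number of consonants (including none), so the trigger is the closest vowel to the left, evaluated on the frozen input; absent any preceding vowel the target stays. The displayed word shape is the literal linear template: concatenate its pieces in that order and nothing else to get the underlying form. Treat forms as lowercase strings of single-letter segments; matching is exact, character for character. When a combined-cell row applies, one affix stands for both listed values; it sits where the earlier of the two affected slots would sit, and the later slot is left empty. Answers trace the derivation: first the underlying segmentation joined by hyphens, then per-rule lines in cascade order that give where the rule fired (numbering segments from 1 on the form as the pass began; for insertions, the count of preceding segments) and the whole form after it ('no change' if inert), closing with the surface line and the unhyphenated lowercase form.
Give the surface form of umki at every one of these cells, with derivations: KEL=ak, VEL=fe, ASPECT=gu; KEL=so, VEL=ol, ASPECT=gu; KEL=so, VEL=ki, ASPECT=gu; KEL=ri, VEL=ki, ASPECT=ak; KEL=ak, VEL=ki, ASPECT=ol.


cell KEL=ak, VEL=fe, ASPECT=gu:
underlying: kaf-umki-i-i
1. d -> t, g -> k, v -> f, z -> s / _ #: no change
2. 0 -> i / C _ C: inserts after position(s) 5: kafumikiii
3. o -> e, u -> i / F C0 _: no change
surface: kafumikiii

cell KEL=so, VEL=ol, ASPECT=gu:
underlying: ezu-umki-sev
1. d -> t, g -> k, v -> f, z -> s / _ #: fires at position(s) 10: ezuumkisef
2. 0 -> i / C _ C: inserts after position(s) 5: ezuumikisef
3. o -> e, u -> i / F C0 _: fires at position(s) 3: eziumikisef
surface: eziumikisef

cell KEL=so, VEL=ki, ASPECT=gu:
underlying: vul-umki-sev
1. d -> t, g -> k, v -> f, z -> s / _ #: fires at position(s) 10: vulumkisef
2. 0 -> i / C _ C: inserts after position(s) 5: vulumikisef
3. o -> e, u -> i / F C0 _: no change
surface: vulumikisef

cell KEL=ri, VEL=ki, ASPECT=ak:
underlying: vul-umki-tu-es
1. d -> t, g -> k, v -> f, z -> s / _ #: no change
2. 0 -> i / C _ C: inserts after position(s) 5: vulumikitues
3. o -> e, u -> i / F C0 _: fires at position(s) 10: vulumikities
surface: vulumikities

cell KEL=ak, VEL=ki, ASPECT=ol:
underlying: vul-umki-i-pef
1. d -> t, g -> k, v -> f, z -> s / _ #: no change
2. 0 -> i / C _ C: inserts after position(s) 5: vulumikiipef
3. o -> e, u -> i / F C0 _: no change
surface: vulumikiipef


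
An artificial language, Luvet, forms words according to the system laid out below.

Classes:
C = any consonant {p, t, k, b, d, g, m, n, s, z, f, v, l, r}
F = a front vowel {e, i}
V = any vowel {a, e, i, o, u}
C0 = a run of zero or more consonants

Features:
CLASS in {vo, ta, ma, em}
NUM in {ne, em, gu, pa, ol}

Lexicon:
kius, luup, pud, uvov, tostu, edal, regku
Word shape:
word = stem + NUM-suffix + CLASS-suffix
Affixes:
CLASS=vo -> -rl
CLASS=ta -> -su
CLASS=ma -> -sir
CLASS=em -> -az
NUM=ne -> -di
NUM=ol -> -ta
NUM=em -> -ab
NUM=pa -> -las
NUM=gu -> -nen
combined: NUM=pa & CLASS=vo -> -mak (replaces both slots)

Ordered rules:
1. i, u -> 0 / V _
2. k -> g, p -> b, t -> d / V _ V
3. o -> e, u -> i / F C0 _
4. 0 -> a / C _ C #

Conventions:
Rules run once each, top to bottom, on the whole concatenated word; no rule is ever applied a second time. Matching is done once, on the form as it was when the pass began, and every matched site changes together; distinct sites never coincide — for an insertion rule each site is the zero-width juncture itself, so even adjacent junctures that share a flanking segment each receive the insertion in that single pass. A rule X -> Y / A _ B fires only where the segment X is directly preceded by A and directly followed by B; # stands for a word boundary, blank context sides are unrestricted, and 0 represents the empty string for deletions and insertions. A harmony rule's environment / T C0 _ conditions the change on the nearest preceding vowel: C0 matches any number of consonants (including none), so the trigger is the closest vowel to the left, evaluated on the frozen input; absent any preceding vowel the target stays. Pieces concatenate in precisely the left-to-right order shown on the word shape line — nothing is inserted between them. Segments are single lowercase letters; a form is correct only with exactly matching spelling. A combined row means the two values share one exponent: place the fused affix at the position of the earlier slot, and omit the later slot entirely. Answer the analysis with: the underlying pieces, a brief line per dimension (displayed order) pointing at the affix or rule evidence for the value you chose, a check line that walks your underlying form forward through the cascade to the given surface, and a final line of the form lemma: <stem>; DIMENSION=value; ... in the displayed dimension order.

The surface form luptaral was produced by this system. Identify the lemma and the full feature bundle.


underlying: luup-ta-rl
CLASS=vo - signalled by the affix -rl
NUM=ol - signalled by the affix -ta
check: luuptarl -> luptarl -> luptarl -> luptarl -> luptaral
lemma: luup; CLASS=vo; NUM=ol


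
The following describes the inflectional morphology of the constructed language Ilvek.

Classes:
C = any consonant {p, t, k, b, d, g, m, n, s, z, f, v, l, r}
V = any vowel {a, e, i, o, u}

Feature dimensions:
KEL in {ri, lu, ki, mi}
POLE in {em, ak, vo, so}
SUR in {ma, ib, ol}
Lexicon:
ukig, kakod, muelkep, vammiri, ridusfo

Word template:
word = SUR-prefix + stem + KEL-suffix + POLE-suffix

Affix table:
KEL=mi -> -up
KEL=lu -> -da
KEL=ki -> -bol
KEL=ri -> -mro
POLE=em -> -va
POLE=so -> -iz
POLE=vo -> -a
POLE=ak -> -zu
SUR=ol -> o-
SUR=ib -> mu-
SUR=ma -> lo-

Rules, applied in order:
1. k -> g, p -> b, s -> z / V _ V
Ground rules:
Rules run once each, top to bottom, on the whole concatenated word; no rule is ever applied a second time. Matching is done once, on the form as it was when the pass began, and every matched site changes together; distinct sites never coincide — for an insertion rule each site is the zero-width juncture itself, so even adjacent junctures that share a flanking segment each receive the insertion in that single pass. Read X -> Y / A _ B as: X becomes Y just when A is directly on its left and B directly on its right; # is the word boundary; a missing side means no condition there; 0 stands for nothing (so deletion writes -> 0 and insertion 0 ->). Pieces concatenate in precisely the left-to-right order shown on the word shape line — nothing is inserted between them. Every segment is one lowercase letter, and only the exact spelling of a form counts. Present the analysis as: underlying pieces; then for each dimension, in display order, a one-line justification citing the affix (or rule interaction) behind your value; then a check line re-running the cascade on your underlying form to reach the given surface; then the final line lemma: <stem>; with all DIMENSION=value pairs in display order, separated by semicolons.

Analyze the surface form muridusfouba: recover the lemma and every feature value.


underlying: mu-ridusfo-up-a
KEL=mi - signalled by the affix -up
POLE=vo - signalled by the affix -a
SUR=ib - signalled by the affix mu-
check: muridusfoupa -> muridusfouba
lemma: ridusfo; KEL=mi; POLE=vo; SUR=ib


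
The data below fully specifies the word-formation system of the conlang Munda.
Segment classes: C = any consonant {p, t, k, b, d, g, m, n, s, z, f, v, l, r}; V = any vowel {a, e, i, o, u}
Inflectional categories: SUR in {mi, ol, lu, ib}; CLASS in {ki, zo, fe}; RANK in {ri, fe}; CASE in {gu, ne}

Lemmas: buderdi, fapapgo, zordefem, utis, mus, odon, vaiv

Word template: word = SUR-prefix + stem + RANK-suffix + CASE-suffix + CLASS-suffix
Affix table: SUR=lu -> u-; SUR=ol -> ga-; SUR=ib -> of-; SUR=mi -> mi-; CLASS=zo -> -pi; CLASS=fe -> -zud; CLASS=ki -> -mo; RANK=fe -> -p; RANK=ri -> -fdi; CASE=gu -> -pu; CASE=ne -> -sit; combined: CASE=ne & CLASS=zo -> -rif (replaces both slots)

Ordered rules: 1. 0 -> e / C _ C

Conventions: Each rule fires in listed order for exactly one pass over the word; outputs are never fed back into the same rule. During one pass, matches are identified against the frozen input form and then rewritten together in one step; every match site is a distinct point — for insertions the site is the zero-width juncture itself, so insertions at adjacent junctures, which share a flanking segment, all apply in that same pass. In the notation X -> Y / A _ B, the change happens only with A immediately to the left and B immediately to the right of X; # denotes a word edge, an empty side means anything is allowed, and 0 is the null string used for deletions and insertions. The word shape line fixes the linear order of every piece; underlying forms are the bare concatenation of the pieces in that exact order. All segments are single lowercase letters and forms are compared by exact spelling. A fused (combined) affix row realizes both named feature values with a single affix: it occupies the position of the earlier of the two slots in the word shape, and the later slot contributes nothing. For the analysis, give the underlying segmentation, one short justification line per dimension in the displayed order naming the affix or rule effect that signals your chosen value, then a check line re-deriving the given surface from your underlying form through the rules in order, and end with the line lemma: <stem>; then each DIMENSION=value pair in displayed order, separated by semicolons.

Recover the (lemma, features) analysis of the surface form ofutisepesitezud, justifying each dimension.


underlying: of-utis-p-sit-zud
SUR=ib - signalled by the affix of-
CLASS=fe - signalled by the affix -zud
RANK=fe - signalled by the affix -p
CASE=ne - signalled by the affix -sit
check: ofutispsitzud -> ofutisepesitezud
lemma: utis; SUR=ib; CLASS=fe; RANK=fe; CASE=ne


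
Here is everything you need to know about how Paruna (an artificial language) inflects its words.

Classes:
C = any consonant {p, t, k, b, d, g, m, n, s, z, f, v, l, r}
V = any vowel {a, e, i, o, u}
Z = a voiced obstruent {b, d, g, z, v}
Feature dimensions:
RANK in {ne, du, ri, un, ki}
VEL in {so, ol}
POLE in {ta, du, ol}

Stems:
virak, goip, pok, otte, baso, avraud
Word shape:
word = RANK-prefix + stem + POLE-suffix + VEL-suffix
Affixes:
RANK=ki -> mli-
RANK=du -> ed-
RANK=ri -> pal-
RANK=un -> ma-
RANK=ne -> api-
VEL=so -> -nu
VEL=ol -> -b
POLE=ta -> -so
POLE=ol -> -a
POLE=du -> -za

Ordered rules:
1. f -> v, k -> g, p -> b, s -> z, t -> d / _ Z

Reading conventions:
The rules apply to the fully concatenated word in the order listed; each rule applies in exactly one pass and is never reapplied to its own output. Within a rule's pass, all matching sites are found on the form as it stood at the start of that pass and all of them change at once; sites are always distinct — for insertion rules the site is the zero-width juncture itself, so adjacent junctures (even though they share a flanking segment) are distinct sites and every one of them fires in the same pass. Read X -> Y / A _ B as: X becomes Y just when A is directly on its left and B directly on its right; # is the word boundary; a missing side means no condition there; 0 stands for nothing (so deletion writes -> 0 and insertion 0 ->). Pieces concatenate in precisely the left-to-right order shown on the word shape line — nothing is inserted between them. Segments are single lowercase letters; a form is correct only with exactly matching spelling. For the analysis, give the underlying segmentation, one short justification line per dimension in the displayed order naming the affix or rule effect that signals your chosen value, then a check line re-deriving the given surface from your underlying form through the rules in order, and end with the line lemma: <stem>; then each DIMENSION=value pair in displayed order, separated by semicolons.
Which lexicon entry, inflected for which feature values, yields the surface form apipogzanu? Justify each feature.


underlying: api-pok-za-nu
RANK=ne - signalled by the affix api-
VEL=so - signalled by the affix -nu
POLE=du - signalled by the affix -za
check: apipokzanu -> apipogzanu
lemma: pok; RANK=ne; VEL=so; POLE=du


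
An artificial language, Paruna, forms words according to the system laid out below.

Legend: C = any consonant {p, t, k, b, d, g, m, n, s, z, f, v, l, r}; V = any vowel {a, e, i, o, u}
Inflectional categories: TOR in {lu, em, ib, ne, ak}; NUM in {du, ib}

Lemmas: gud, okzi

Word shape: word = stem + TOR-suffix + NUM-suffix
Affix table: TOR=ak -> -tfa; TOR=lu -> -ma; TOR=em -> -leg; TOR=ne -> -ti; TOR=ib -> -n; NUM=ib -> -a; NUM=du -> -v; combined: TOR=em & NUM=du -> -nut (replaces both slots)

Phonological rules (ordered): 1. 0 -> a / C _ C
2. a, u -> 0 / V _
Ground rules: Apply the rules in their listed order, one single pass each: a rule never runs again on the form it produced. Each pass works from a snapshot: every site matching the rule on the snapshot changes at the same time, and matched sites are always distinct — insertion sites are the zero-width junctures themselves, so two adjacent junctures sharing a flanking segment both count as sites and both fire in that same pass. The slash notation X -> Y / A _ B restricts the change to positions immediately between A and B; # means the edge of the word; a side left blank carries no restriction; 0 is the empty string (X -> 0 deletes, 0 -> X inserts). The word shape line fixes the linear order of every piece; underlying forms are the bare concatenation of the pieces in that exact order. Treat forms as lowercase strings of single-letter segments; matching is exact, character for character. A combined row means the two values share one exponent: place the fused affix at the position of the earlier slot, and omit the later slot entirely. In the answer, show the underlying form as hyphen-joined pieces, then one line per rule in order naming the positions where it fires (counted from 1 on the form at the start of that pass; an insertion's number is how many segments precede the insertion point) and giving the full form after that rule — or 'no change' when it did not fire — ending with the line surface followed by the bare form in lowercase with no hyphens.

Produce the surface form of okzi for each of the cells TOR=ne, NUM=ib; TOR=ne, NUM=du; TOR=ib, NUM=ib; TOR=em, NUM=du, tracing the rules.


cell TOR=ne, NUM=ib:
underlying: okzi-ti-a
1. 0 -> a / C _ C: inserts after position(s) 2: okazitia
2. a, u -> 0 / V _: fires at position(s) 8: okaziti
surface: okaziti

cell TOR=ne, NUM=du:
underlying: okzi-ti-v
1. 0 -> a / C _ C: inserts after position(s) 2: okazitiv
2. a, u -> 0 / V _: no change
surface: okazitiv

cell TOR=ib, NUM=ib:
underlying: okzi-n-a
1. 0 -> a / C _ C: inserts after position(s) 2: okazina
2. a, u -> 0 / V _: no change
surface: okazina

cell TOR=em, NUM=du:
underlying: okzi-nut
1. 0 -> a / C _ C: inserts after position(s) 2: okazinut
2. a, u -> 0 / V _: no change
surface: okazinut


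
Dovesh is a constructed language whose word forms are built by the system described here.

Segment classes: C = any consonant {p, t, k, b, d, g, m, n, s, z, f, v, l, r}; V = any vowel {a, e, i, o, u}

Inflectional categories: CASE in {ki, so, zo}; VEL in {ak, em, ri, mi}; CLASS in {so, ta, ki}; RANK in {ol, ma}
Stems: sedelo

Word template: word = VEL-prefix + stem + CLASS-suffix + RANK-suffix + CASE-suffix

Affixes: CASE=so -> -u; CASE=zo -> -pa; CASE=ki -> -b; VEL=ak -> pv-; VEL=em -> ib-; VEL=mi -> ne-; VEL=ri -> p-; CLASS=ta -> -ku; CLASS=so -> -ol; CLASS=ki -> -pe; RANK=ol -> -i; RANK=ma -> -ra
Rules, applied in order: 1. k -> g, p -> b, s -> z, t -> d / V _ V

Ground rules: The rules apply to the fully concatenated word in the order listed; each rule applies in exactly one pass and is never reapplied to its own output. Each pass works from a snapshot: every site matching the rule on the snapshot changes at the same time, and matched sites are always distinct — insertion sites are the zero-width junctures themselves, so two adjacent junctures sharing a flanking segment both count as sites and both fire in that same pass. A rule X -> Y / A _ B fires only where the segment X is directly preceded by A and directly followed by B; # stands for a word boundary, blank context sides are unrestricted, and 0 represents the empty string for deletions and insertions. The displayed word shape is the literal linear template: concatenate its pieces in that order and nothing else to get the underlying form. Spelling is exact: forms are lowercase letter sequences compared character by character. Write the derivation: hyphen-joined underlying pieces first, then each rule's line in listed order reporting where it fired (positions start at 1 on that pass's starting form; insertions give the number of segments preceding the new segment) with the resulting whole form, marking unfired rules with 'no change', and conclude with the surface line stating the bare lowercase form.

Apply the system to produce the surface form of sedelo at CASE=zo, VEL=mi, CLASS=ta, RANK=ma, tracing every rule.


underlying: ne-sedelo-ku-ra-pa
1. k -> g, p -> b, s -> z, t -> d / V _ V: fires at position(s) 3, 9, 13: nezedeloguraba
surface: nezedeloguraba


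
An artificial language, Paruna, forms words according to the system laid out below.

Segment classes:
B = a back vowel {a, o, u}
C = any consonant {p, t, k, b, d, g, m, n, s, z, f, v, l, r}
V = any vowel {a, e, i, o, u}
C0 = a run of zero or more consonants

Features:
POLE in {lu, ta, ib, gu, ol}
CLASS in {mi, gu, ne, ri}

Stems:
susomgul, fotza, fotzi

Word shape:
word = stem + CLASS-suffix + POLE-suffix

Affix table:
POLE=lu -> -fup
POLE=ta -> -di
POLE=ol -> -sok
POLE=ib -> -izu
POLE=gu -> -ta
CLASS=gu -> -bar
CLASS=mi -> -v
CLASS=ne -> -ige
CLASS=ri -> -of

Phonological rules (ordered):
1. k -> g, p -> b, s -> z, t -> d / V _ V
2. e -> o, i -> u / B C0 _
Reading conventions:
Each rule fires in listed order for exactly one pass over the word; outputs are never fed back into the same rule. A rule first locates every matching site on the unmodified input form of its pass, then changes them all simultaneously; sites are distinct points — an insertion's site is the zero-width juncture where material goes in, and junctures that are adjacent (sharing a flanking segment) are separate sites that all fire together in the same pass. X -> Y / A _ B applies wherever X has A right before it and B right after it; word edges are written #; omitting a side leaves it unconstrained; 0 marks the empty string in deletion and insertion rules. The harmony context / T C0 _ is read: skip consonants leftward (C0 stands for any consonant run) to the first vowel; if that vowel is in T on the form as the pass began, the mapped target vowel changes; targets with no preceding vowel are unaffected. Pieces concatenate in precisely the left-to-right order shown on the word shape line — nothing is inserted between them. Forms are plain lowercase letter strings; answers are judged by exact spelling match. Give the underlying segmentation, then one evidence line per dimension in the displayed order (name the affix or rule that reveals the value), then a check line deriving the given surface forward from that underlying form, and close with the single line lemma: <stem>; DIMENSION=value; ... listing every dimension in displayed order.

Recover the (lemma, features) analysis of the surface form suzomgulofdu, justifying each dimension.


underlying: susomgul-of-di
POLE=ta - signalled by the affix -di
CLASS=ri - signalled by the affix -of
check: susomgulofdi -> suzomgulofdi -> suzomgulofdu
lemma: susomgul; POLE=ta; CLASS=ri


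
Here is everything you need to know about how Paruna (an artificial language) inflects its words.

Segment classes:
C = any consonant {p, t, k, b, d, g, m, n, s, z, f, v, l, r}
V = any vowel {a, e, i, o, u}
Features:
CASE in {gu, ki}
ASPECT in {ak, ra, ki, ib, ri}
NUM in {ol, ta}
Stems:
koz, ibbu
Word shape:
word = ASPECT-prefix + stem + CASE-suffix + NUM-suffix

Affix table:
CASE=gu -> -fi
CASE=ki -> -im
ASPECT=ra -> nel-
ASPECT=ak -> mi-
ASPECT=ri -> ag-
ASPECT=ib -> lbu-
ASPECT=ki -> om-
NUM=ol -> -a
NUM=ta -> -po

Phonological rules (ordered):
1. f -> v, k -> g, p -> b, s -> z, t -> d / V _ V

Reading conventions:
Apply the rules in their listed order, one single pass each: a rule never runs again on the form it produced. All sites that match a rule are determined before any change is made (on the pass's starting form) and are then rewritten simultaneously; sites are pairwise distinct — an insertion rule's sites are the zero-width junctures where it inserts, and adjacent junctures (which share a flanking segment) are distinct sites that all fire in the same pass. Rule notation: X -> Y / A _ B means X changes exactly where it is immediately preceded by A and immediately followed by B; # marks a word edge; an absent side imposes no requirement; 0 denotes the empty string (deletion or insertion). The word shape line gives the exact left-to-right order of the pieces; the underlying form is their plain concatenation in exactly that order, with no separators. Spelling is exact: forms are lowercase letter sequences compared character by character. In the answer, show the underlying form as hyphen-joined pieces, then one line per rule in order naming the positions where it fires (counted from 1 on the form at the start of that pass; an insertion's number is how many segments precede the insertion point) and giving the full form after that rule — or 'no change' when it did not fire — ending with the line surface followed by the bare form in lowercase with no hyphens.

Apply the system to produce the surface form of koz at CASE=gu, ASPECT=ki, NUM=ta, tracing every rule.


underlying: om-koz-fi-po
1. f -> v, k -> g, p -> b, s -> z, t -> d / V _ V: fires at position(s) 8: omkozfibo
surface: omkozfibo


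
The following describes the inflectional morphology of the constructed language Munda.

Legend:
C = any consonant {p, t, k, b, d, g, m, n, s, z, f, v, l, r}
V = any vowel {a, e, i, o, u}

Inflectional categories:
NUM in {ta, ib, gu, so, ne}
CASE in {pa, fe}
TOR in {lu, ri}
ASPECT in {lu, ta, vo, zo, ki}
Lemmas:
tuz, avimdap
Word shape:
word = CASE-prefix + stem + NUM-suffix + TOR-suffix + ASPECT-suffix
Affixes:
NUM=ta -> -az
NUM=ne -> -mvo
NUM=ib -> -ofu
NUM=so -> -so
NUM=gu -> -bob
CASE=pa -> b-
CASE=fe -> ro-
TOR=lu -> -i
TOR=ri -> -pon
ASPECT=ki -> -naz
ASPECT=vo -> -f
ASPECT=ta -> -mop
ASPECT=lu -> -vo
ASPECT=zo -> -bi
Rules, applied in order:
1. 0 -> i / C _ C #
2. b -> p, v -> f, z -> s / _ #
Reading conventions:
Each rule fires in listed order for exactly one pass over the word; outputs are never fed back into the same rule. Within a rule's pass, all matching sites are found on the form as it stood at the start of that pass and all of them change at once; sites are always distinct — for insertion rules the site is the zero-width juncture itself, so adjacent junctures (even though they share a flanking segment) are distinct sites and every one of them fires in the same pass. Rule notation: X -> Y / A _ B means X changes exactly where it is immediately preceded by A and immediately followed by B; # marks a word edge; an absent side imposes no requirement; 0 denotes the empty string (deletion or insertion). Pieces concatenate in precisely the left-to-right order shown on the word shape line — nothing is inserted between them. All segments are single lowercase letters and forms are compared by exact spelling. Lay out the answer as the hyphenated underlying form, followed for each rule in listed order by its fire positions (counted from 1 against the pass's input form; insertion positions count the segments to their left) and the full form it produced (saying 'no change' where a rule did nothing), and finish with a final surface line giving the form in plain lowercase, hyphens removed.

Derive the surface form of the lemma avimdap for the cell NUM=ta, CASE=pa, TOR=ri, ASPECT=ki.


underlying: b-avimdap-az-pon-naz
1. 0 -> i / C _ C #: no change
2. b -> p, v -> f, z -> s / _ #: fires at position(s) 16: bavimdapazponnas
surface: bavimdapazponnas


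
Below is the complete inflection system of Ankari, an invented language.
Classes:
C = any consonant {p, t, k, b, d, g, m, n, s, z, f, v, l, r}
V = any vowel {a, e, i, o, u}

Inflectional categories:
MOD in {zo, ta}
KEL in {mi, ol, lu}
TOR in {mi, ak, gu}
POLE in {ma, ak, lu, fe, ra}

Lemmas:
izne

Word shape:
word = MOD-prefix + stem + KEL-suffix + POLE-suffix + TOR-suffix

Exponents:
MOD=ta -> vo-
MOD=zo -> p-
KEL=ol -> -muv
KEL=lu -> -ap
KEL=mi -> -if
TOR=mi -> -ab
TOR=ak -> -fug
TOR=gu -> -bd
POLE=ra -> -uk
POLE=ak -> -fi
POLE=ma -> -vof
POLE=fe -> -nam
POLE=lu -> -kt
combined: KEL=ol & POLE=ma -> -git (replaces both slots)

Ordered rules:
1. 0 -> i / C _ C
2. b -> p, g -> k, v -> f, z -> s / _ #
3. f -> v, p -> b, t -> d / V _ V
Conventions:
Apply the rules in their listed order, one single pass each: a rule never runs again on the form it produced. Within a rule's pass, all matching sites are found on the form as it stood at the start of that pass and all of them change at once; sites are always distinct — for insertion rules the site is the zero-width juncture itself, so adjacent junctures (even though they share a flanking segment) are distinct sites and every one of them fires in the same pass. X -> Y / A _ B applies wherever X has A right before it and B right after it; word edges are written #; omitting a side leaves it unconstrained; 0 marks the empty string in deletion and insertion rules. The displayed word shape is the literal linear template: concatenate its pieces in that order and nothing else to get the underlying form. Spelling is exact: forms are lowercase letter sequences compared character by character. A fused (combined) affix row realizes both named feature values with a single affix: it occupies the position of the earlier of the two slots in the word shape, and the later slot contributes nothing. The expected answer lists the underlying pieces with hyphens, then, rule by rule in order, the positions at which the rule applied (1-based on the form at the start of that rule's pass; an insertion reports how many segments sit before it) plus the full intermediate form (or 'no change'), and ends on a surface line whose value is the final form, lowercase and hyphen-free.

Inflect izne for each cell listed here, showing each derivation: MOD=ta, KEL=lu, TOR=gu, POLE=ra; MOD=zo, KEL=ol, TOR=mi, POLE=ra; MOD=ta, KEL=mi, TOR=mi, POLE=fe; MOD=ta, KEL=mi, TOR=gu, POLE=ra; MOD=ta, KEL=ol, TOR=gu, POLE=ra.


cell MOD=ta, KEL=lu, TOR=gu, POLE=ra:
underlying: vo-izne-ap-uk-bd
1. 0 -> i / C _ C: inserts after position(s) 4, 10, 11: voizineapukibid
2. b -> p, g -> k, v -> f, z -> s / _ #: no change
3. f -> v, p -> b, t -> d / V _ V: fires at position(s) 9: voizineabukibid
surface: voizineabukibid

cell MOD=zo, KEL=ol, TOR=mi, POLE=ra:
underlying: p-izne-muv-uk-ab
1. 0 -> i / C _ C: inserts after position(s) 3: pizinemuvukab
2. b -> p, g -> k, v -> f, z -> s / _ #: fires at position(s) 13: pizinemuvukap
3. f -> v, p -> b, t -> d / V _ V: no change
surface: pizinemuvukap

cell MOD=ta, KEL=mi, TOR=mi, POLE=fe:
underlying: vo-izne-if-nam-ab
1. 0 -> i / C _ C: inserts after position(s) 4, 8: voizineifinamab
2. b -> p, g -> k, v -> f, z -> s / _ #: fires at position(s) 15: voizineifinamap
3. f -> v, p -> b, t -> d / V _ V: fires at position(s) 9: voizineivinamap
surface: voizineivinamap

cell MOD=ta, KEL=mi, TOR=gu, POLE=ra:
underlying: vo-izne-if-uk-bd
1. 0 -> i / C _ C: inserts after position(s) 4, 10, 11: voizineifukibid
2. b -> p, g -> k, v -> f, z -> s / _ #: no change
3. f -> v, p -> b, t -> d / V _ V: fires at position(s) 9: voizineivukibid
surface: voizineivukibid

cell MOD=ta, KEL=ol, TOR=gu, POLE=ra:
underlying: vo-izne-muv-uk-bd
1. 0 -> i / C _ C: inserts after position(s) 4, 11, 12: voizinemuvukibid
2. b -> p, g -> k, v -> f, z -> s / _ #: no change
3. f -> v, p -> b, t -> d / V _ V: no change
surface: voizinemuvukibid


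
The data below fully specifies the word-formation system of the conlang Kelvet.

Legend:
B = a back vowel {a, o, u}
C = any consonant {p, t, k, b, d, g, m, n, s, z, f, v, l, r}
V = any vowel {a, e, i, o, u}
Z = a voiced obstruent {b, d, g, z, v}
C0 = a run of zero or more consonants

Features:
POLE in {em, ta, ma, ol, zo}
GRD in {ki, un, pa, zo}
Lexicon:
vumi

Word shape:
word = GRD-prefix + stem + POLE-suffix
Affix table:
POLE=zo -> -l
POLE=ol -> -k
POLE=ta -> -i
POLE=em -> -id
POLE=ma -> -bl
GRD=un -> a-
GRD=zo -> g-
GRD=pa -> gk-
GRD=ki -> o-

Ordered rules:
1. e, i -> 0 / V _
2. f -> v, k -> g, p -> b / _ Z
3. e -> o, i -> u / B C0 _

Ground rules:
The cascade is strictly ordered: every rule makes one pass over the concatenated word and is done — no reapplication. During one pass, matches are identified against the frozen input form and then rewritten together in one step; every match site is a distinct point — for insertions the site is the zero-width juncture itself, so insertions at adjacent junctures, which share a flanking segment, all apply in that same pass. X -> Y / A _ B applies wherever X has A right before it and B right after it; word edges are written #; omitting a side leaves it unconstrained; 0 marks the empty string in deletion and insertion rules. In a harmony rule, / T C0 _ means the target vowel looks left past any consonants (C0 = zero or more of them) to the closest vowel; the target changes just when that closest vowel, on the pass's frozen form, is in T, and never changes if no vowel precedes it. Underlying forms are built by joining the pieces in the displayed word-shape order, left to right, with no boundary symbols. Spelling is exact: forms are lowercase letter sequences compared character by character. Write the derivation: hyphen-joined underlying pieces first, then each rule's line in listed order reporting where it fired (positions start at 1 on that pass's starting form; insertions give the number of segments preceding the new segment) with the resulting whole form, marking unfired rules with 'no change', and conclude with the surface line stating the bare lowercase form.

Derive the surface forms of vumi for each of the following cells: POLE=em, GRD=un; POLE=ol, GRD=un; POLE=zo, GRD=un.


cell POLE=em, GRD=un:
underlying: a-vumi-id
1. e, i -> 0 / V _: fires at position(s) 6: avumid
2. f -> v, k -> g, p -> b / _ Z: no change
3. e -> o, i -> u / B C0 _: fires at position(s) 5: avumud
surface: avumud

cell POLE=ol, GRD=un:
underlying: a-vumi-k
1. e, i -> 0 / V _: no change
2. f -> v, k -> g, p -> b / _ Z: no change
3. e -> o, i -> u / B C0 _: fires at position(s) 5: avumuk
surface: avumuk

cell POLE=zo, GRD=un:
underlying: a-vumi-l
1. e, i -> 0 / V _: no change
2. f -> v, k -> g, p -> b / _ Z: no change
3. e -> o, i -> u / B C0 _: fires at position(s) 5: avumul
surface: avumul


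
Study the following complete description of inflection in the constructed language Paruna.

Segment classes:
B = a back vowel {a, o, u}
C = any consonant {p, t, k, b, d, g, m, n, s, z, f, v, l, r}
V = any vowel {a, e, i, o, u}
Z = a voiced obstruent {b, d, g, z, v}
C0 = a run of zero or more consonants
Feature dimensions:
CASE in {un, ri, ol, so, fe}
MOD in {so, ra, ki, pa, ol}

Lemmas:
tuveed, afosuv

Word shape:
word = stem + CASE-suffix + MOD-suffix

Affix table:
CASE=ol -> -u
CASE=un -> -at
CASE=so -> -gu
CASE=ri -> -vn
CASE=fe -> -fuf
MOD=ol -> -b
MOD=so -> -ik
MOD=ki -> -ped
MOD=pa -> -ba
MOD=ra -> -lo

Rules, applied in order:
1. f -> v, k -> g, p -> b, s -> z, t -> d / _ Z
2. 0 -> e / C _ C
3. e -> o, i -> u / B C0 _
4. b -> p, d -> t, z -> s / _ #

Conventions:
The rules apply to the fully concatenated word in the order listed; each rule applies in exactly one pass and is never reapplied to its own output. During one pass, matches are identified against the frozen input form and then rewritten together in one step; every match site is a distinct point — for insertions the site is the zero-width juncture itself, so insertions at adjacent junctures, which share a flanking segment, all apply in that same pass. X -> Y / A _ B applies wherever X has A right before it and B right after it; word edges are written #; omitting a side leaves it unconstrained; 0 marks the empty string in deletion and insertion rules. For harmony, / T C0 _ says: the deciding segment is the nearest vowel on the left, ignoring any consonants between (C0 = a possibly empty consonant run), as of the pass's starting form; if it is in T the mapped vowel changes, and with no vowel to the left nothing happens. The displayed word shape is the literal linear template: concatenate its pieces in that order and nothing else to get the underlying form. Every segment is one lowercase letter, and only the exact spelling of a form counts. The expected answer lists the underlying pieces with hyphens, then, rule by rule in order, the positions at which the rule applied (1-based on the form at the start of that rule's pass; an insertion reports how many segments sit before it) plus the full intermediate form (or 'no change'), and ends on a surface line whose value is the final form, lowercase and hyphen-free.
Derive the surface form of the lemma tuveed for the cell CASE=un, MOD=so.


underlying: tuveed-at-ik
1. f -> v, k -> g, p -> b, s -> z, t -> d / _ Z: no change
2. 0 -> e / C _ C: no change
3. e -> o, i -> u / B C0 _: fires at position(s) 4, 9: tuvoedatuk
4. b -> p, d -> t, z -> s / _ #: no change
surface: tuvoedatuk


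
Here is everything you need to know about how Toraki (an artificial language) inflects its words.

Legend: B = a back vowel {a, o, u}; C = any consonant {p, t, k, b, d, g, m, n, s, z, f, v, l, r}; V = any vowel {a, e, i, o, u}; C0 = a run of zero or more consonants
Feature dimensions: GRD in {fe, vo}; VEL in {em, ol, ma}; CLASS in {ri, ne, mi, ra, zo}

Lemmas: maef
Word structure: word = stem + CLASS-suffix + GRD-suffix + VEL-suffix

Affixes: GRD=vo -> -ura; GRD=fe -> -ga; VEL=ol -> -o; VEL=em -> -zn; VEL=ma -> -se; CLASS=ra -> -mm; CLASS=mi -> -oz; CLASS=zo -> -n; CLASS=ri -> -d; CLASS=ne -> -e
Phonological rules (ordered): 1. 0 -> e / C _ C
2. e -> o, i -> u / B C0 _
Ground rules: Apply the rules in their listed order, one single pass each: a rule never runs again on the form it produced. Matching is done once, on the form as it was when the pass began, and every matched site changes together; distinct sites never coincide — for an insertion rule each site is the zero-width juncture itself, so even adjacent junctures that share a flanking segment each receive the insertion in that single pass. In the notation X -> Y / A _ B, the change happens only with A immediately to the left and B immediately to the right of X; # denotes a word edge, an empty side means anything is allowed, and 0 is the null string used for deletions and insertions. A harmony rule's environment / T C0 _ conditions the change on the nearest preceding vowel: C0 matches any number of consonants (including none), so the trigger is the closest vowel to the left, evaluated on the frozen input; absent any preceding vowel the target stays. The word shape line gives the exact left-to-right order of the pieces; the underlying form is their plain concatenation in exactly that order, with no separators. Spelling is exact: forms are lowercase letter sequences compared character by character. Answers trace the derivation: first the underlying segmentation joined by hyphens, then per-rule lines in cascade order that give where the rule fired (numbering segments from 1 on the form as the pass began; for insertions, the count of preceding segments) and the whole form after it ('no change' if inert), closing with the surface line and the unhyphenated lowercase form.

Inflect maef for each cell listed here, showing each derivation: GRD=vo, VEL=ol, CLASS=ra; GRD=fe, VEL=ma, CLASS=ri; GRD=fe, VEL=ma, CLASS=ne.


cell GRD=vo, VEL=ol, CLASS=ra:
underlying: maef-mm-ura-o
1. 0 -> e / C _ C: inserts after position(s) 4, 5: maefememurao
2. e -> o, i -> u / B C0 _: fires at position(s) 3: maofememurao
surface: maofememurao

cell GRD=fe, VEL=ma, CLASS=ri:
underlying: maef-d-ga-se
1. 0 -> e / C _ C: inserts after position(s) 4, 5: maefedegase
2. e -> o, i -> u / B C0 _: fires at position(s) 3, 11: maofedegaso
surface: maofedegaso

cell GRD=fe, VEL=ma, CLASS=ne:
underlying: maef-e-ga-se
1. 0 -> e / C _ C: no change
2. e -> o, i -> u / B C0 _: fires at position(s) 3, 9: maofegaso
surface: maofegaso
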